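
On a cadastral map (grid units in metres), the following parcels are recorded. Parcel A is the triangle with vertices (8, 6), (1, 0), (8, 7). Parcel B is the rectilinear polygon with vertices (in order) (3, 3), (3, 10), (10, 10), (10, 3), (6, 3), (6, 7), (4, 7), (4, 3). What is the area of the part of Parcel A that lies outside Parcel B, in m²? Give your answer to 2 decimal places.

1.79

|Parcel A| = 3.5, |Parcel A∩Parcel B| = 1.7143.
|Parcel A ∖ Parcel B| = |Parcel A| − |Parcel A∩Parcel B| = 3.5 − 1.7143 = 1.79.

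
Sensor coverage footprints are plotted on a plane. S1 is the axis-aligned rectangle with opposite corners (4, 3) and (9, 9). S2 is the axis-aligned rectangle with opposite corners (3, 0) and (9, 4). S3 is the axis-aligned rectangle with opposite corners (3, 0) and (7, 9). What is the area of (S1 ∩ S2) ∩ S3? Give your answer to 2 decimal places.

3.00

The region (S1 ∩ S2) ∩ S3 is the polygon with vertices (4,3), (4,4), (7,4), (7,3).
By the shoelace formula its area is 3.00.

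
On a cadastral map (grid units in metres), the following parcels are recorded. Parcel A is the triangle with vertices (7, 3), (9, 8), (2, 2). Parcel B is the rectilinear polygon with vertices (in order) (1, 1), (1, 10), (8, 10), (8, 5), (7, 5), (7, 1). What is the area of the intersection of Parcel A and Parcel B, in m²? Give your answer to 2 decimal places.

9.88

The intersection is the polygon with vertices (7.8,5), (7,5), (7,3), (2,2), (8,7.143), (8,5.5).
By the shoelace formula its area is 9.88.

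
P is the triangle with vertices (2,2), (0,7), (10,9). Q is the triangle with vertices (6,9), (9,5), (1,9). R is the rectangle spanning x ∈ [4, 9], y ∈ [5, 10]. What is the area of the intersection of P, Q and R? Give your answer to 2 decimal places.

4.20

The intersection is the polygon with vertices (7.585,6.887), (6.727,6.136), (4,7.5), (4,7.8), (6.522,8.304).
By the shoelace formula its area is 4.20.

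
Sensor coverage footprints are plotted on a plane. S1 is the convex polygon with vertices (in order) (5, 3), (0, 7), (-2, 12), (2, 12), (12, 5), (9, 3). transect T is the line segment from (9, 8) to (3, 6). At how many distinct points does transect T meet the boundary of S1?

The segment meets the boundary at (8.129,7.71).

1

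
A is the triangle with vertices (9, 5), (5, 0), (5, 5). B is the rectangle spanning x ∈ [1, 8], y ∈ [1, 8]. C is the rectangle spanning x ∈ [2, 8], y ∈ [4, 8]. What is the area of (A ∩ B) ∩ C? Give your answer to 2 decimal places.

3.00

The region (A ∩ B) ∩ C is the polygon with vertices (5,5), (8,5), (8,4), (5,4).
By the shoelace formula its area is 3.00.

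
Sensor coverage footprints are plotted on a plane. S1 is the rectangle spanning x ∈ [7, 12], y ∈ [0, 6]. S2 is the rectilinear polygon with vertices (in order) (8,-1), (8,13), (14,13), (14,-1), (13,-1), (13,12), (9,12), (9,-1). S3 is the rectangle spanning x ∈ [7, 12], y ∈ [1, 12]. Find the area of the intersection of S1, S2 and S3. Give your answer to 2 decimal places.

The intersection is the polygon with vertices (9,1), (8,1), (8,6), (9,6).
By the shoelace formula its area is 5.00.

5.00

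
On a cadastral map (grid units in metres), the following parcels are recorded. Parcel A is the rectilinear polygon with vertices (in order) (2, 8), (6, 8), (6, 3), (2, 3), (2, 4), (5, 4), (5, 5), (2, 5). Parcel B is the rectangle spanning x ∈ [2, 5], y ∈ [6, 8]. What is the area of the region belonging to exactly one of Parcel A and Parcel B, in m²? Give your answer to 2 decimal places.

|Parcel A| = 17, |Parcel B| = 6, |Parcel A∩Parcel B| = 6.
|Parcel A △ Parcel B| = |Parcel A| + |Parcel B| − 2·|Parcel A∩Parcel B| = 17 + 6 − 12 = 11.00.

11.00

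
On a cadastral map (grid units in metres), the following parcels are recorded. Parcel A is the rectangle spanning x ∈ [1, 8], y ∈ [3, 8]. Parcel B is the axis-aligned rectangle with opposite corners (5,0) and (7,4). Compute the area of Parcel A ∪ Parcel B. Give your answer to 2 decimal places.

41.00

By inclusion–exclusion:
Individual areas: |Parcel A| = 35, |Parcel B| = 8.
|Parcel A∩Parcel B|: x∈[5,7], y∈[3,4] → 2·1 = 2.
|Parcel A ∪ Parcel B| = 43 − 2 = 41.00.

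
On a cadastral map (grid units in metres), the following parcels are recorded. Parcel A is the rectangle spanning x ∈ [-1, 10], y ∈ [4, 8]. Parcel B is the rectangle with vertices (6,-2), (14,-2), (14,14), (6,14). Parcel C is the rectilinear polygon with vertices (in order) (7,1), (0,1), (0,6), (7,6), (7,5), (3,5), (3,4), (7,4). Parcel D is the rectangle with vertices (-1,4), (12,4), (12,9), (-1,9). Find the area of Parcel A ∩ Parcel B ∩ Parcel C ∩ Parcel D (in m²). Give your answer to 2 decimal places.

1.00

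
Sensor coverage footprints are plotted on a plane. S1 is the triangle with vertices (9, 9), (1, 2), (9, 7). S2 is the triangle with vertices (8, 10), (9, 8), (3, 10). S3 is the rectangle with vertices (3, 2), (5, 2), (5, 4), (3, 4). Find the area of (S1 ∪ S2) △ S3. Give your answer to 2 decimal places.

|S1 ∪ S2| = 12.7601.
|(S1 ∪ S2) ∩ S3| = 0.4143.
|(S1 ∪ S2) △ S3| = 12.7601 + 4 − 0.8286 = 15.93.

15.93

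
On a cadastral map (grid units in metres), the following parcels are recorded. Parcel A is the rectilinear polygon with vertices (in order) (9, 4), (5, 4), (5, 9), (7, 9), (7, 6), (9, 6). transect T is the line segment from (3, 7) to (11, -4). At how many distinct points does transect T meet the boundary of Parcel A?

The segment meets the boundary at (5.182,4), (5,4.25).

2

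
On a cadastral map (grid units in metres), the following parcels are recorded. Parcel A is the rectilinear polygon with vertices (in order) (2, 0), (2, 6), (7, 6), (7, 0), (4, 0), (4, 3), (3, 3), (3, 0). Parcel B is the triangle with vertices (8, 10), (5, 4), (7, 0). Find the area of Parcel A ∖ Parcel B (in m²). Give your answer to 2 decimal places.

|Parcel A| = 27, |Parcel A∩Parcel B| = 7.
|Parcel A ∖ Parcel B| = |Parcel A| − |Parcel A∩Parcel B| = 27 − 7 = 20.00.

20.00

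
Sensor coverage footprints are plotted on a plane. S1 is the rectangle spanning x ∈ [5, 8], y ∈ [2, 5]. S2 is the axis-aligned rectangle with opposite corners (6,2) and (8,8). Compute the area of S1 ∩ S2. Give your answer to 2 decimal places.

|S1∩S2|: x∈[6,8], y∈[2,5] → 2·3 = 6.

6.00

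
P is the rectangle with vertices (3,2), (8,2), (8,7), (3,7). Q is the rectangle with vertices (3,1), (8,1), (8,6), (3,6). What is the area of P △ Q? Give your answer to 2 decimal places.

10.00

|P∩Q|: x∈[3,8], y∈[2,6] → 5·4 = 20.
|P △ Q| = |P| + |Q| − 2·|P∩Q| = 25 + 25 − 40 = 10.00.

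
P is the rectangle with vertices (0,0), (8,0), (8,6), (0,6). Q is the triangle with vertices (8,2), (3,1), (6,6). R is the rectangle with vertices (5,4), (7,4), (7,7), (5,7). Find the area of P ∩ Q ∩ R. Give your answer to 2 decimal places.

The intersection is the polygon with vertices (6,6), (7,4), (5,4), (5,4.333).
By the shoelace formula its area is 2.17.

2.17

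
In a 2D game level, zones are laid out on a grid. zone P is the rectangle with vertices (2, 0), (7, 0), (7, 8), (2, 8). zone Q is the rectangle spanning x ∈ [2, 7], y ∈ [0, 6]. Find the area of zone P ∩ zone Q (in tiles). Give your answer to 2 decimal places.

|zone P∩zone Q|: x∈[2,7], y∈[0,6] → 5·6 = 30.

30.00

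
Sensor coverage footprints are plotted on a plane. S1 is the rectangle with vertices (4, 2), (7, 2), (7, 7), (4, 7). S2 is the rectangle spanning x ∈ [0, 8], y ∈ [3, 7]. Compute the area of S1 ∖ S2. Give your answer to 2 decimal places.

|S1∩S2|: x∈[4,7], y∈[3,7] → 3·4 = 12.
|S1| = 15.
|S1 ∖ S2| = |S1| − |S1∩S2| = 15 − 12 = 3.00.

3.00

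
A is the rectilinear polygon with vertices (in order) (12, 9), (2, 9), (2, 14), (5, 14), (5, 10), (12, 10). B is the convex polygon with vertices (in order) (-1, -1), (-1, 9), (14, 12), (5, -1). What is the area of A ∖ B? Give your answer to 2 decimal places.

12.30

|A| = 22, |A∩B| = 9.6957.
|A ∖ B| = |A| − |A∩B| = 22 − 9.6957 = 12.30.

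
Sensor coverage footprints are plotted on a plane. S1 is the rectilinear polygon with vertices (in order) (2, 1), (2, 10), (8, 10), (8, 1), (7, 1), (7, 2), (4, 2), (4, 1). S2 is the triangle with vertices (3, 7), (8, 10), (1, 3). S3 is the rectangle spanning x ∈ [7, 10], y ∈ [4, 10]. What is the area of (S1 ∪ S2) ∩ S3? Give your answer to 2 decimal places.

The region (S1 ∪ S2) ∩ S3 is the polygon with vertices (8,10), (8,4), (7,4), (7,10).
By the shoelace formula its area is 6.00.

6.00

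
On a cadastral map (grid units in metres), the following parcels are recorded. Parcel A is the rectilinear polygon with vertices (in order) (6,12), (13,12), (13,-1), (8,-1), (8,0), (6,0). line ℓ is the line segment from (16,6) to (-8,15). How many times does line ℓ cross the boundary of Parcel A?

2

The segment meets the boundary at (6,9.75), (13,7.125).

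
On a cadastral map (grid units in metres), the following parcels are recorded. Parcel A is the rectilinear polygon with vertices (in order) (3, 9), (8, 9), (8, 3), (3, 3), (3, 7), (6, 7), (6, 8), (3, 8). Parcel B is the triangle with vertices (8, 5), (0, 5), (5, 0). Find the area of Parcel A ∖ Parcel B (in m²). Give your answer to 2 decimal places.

|Parcel A| = 27, |Parcel A∩Parcel B| = 8.8.
|Parcel A ∖ Parcel B| = |Parcel A| − |Parcel A∩Parcel B| = 27 − 8.8 = 18.20.

18.20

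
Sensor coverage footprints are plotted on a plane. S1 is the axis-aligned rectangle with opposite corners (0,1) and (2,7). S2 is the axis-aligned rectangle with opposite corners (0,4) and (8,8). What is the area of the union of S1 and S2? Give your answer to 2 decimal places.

38.00

By inclusion–exclusion:
Individual areas: |S1| = 12, |S2| = 32.
|S1∩S2|: x∈[0,2], y∈[4,7] → 2·3 = 6.
|S1 ∪ S2| = 44 − 6 = 38.00.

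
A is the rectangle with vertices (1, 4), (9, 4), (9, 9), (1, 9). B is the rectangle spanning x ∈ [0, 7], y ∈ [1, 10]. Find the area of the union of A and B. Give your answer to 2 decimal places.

By inclusion–exclusion:
Individual areas: |A| = 40, |B| = 63.
|A∩B|: x∈[1,7], y∈[4,9] → 6·5 = 30.
|A ∪ B| = 103 − 30 = 73.00.

73.00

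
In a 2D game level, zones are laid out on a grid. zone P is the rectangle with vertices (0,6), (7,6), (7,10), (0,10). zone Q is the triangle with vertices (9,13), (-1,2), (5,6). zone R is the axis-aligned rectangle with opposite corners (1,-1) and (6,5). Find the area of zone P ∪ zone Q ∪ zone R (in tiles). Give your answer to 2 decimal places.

By inclusion–exclusion:
Individual areas: |zone P| = 28, |zone Q| = 13, |zone R| = 30.
|zone P∩zone Q| = 6.6818.
|zone P∩zone R| = 0 (no overlap).
|zone Q∩zone R| = 1.7924.
|zone P∩zone Q∩zone R| = 0.
|zone P ∪ zone Q ∪ zone R| = 71 − 8.4742 + 0 = 62.53.

62.53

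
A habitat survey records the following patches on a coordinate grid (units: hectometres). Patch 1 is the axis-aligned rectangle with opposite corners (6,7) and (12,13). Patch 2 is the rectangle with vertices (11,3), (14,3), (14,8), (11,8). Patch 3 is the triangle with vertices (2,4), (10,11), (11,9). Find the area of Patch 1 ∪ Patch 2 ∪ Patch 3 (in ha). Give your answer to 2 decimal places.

53.10

By inclusion–exclusion:
Individual areas: |Patch 1| = 36, |Patch 2| = 15, |Patch 3| = 11.5.
|Patch 1∩Patch 2|: x∈[11,12], y∈[7,8] → 1·1 = 1.
|Patch 1∩Patch 3| = 8.4.
|Patch 2∩Patch 3| = 0.
|Patch 1∩Patch 2∩Patch 3| = 0.
|Patch 1 ∪ Patch 2 ∪ Patch 3| = 62.5 − 9.4 + 0 = 53.10.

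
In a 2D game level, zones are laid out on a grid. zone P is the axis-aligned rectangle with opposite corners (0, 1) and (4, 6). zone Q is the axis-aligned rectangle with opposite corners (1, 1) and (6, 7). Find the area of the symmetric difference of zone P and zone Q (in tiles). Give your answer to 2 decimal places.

20.00

|zone P∩zone Q|: x∈[1,4], y∈[1,6] → 3·5 = 15.
|zone P △ zone Q| = |zone P| + |zone Q| − 2·|zone P∩zone Q| = 20 + 30 − 30 = 20.00.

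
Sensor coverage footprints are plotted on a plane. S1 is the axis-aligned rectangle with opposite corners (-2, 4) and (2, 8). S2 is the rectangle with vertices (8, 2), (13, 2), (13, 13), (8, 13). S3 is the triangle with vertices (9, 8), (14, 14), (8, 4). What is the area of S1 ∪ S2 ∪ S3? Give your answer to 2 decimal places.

By inclusion–exclusion:
Individual areas: |S1| = 16, |S2| = 55, |S3| = 7.
|S1∩S2| = 0 (no overlap).
|S1∩S3| = 0.
|S2∩S3| = 6.7667.
|S1∩S2∩S3| = 0.
|S1 ∪ S2 ∪ S3| = 78 − 6.7667 + 0 = 71.23.

71.23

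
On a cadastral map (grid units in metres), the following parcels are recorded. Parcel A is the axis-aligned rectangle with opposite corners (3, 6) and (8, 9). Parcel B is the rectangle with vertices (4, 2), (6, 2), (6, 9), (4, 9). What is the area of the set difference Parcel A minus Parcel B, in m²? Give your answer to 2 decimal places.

|Parcel A∩Parcel B|: x∈[4,6], y∈[6,9] → 2·3 = 6.
|Parcel A| = 15.
|Parcel A ∖ Parcel B| = |Parcel A| − |Parcel A∩Parcel B| = 15 − 6 = 9.00.

9.00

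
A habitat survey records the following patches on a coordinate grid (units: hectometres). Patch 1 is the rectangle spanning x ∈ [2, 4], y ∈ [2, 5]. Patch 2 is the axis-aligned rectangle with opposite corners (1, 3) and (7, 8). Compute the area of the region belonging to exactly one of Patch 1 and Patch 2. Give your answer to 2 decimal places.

|Patch 1∩Patch 2|: x∈[2,4], y∈[3,5] → 2·2 = 4.
|Patch 1 △ Patch 2| = |Patch 1| + |Patch 2| − 2·|Patch 1∩Patch 2| = 6 + 30 − 8 = 28.00.

28.00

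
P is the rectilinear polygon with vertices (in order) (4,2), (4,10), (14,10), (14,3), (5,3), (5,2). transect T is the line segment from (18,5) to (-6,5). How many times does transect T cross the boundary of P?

2

The segment meets the boundary at (14,5), (4,5).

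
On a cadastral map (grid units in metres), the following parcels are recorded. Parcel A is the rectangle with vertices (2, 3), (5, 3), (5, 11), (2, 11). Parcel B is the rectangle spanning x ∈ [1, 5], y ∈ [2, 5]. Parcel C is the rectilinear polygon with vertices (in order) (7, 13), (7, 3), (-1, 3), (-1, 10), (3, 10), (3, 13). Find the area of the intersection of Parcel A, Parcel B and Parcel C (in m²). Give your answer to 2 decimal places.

6.00

The intersection is the polygon with vertices (2,3), (2,5), (5,5), (5,3).
By the shoelace formula its area is 6.00.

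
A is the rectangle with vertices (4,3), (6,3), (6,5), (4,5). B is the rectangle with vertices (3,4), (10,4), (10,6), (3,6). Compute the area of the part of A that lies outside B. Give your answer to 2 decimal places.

|A∩B|: x∈[4,6], y∈[4,5] → 2·1 = 2.
|A| = 4.
|A ∖ B| = |A| − |A∩B| = 4 − 2 = 2.00.

2.00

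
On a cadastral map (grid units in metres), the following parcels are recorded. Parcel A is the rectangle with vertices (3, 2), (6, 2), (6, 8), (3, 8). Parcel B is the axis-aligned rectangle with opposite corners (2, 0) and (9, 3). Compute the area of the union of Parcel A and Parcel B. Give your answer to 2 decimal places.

By inclusion–exclusion:
Individual areas: |Parcel A| = 18, |Parcel B| = 21.
|Parcel A∩Parcel B|: x∈[3,6], y∈[2,3] → 3·1 = 3.
|Parcel A ∪ Parcel B| = 39 − 3 = 36.00.

36.00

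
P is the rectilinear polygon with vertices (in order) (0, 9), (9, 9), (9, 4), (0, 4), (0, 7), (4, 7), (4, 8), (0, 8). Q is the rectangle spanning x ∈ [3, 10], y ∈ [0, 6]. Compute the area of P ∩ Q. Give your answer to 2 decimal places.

The intersection is the polygon with vertices (9,4), (3,4), (3,6), (9,6).
By the shoelace formula its area is 12.00.

12.00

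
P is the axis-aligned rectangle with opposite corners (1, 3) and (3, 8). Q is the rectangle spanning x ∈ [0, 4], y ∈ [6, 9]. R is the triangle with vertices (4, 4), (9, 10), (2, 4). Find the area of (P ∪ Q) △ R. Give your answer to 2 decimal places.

23.14

|P ∪ Q| = 18.
|(P ∪ Q) ∩ R| = 0.4286.
|(P ∪ Q) △ R| = 18 + 6 − 0.8571 = 23.14.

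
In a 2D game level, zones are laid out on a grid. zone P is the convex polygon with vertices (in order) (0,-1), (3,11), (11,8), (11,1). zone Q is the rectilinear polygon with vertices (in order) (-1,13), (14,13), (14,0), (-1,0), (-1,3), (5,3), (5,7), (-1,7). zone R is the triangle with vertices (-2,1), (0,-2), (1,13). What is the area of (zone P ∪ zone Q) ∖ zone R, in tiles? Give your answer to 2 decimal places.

180.61

|zone P ∪ zone Q| = 187.625.
|(zone P ∪ zone Q) ∩ zone R| = 7.0117.
|(zone P ∪ zone Q) ∖ zone R| = 187.625 − 7.0117 = 180.61.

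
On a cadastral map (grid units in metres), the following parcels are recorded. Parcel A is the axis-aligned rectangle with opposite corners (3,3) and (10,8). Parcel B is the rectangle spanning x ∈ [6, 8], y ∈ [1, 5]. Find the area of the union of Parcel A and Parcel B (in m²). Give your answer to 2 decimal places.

39.00

By inclusion–exclusion:
Individual areas: |Parcel A| = 35, |Parcel B| = 8.
|Parcel A∩Parcel B|: x∈[6,8], y∈[3,5] → 2·2 = 4.
|Parcel A ∪ Parcel B| = 43 − 4 = 39.00.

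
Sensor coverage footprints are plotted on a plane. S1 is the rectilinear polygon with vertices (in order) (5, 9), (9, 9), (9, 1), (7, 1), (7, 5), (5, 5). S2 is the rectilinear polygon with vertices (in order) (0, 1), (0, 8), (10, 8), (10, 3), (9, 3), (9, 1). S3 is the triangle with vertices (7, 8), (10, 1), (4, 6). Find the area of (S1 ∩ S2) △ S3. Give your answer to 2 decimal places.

12.20

|S1 ∩ S2| = 20.
|(S1 ∩ S2) ∩ S3| = 10.65.
|(S1 ∩ S2) △ S3| = 20 + 13.5 − 21.3 = 12.20.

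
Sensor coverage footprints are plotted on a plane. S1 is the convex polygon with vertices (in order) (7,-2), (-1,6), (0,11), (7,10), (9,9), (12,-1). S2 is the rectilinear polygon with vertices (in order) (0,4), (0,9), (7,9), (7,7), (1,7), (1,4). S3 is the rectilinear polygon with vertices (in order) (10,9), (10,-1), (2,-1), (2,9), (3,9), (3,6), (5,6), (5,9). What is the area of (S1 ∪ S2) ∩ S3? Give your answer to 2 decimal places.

|S1 ∪ S2| = 105.
|(S1 ∪ S2) ∩ S3| = 64.33.

64.33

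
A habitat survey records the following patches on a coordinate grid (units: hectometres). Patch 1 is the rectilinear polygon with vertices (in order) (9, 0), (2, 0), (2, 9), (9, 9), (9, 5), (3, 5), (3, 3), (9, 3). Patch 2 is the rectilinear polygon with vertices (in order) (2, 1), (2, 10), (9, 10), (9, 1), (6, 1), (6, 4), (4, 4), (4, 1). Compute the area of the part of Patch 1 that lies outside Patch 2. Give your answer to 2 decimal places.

|Patch 1| = 51, |Patch 1∩Patch 2| = 40.
|Patch 1 ∖ Patch 2| = |Patch 1| − |Patch 1∩Patch 2| = 51 − 40 = 11.00.

11.00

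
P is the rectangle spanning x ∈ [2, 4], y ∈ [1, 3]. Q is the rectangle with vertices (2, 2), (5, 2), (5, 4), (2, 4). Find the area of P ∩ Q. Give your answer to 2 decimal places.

|P∩Q|: x∈[2,4], y∈[2,3] → 2·1 = 2.

2.00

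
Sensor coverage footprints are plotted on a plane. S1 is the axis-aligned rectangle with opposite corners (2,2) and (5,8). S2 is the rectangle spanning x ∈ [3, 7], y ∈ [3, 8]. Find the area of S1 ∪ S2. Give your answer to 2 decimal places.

28.00

By inclusion–exclusion:
Individual areas: |S1| = 18, |S2| = 20.
|S1∩S2|: x∈[3,5], y∈[3,8] → 2·5 = 10.
|S1 ∪ S2| = 38 − 10 = 28.00.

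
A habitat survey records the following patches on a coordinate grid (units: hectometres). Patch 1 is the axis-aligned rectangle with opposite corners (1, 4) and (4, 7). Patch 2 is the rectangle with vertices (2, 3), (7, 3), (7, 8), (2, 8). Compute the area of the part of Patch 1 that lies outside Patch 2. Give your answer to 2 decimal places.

|Patch 1∩Patch 2|: x∈[2,4], y∈[4,7] → 2·3 = 6.
|Patch 1| = 9.
|Patch 1 ∖ Patch 2| = |Patch 1| − |Patch 1∩Patch 2| = 9 − 6 = 3.00.

3.00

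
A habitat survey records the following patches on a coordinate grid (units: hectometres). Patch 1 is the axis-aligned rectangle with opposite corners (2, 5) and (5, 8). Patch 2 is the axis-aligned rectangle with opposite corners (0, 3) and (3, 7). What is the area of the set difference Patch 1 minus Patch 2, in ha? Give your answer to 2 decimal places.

7.00

|Patch 1∩Patch 2|: x∈[2,3], y∈[5,7] → 1·2 = 2.
|Patch 1| = 9.
|Patch 1 ∖ Patch 2| = |Patch 1| − |Patch 1∩Patch 2| = 9 − 2 = 7.00.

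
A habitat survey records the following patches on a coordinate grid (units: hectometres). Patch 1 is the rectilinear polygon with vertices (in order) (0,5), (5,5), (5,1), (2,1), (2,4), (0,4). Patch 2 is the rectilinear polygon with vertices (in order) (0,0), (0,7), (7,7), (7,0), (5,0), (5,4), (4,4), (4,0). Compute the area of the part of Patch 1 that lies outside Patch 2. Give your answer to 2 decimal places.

|Patch 1| = 14, |Patch 1∩Patch 2| = 11.
|Patch 1 ∖ Patch 2| = |Patch 1| − |Patch 1∩Patch 2| = 14 − 11 = 3.00.

3.00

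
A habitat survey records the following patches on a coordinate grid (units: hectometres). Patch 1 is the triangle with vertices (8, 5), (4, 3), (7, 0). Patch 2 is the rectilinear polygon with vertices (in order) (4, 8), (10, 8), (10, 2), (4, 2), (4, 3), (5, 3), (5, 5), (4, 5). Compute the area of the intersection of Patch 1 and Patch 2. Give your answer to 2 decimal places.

6.35

The intersection is the polygon with vertices (8,5), (7.4,2), (5,2), (4,3), (5,3), (5,3.5).
By the shoelace formula its area is 6.35.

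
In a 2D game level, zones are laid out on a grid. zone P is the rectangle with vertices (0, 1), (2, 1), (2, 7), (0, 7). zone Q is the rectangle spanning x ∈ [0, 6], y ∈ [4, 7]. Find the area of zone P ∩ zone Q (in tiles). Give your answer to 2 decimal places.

6.00

|zone P∩zone Q|: x∈[0,2], y∈[4,7] → 2·3 = 6.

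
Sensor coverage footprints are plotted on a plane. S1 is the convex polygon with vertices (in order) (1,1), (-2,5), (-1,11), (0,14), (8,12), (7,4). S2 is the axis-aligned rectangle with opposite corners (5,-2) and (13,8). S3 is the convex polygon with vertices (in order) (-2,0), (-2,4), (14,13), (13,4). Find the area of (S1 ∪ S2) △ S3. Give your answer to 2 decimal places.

125.40

|S1 ∪ S2| = 162.5.
|(S1 ∪ S2) ∩ S3| = 67.3013.
|(S1 ∪ S2) △ S3| = 162.5 + 97.5 − 134.6025 = 125.40.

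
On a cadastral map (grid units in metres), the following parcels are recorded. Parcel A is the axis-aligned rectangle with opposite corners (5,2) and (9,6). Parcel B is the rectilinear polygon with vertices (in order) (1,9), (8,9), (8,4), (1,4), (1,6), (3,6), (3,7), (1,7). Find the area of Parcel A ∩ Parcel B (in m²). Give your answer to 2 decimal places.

6.00

The intersection is the polygon with vertices (5,6), (8,6), (8,4), (5,4).
By the shoelace formula its area is 6.00.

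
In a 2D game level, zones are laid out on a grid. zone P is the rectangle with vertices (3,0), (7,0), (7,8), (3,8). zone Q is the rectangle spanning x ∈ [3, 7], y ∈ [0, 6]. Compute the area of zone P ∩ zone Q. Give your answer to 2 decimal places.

|zone P∩zone Q|: x∈[3,7], y∈[0,6] → 4·6 = 24.

24.00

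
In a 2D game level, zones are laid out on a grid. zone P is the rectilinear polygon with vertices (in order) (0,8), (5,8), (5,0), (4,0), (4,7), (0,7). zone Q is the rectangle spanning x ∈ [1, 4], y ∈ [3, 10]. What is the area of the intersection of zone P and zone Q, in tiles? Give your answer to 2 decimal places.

3.00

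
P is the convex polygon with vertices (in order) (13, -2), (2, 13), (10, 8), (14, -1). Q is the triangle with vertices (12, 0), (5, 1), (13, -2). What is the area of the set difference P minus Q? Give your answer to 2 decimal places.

38.52

|P| = 39, |P∩Q| = 0.484.
|P ∖ Q| = |P| − |P∩Q| = 39 − 0.484 = 38.52.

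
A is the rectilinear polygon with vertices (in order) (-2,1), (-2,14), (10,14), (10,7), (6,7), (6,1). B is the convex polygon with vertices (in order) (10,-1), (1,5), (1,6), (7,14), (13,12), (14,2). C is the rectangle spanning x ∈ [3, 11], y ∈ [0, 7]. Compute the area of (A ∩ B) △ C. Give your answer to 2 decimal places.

|A ∩ B| = 55.8333.
|(A ∩ B) ∩ C| = 13.
|(A ∩ B) △ C| = 55.8333 + 56 − 26 = 85.83.

85.83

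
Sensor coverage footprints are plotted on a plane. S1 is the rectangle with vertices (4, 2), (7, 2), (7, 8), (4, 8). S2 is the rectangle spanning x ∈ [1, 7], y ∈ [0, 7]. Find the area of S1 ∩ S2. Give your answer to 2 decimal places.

|S1∩S2|: x∈[4,7], y∈[2,7] → 3·5 = 15.

15.00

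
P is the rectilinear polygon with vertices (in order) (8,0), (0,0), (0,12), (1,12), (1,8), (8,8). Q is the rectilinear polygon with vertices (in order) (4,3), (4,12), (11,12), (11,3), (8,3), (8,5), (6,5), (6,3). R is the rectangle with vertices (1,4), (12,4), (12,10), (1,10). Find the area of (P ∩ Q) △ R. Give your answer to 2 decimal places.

|P ∩ Q| = 16.
|(P ∩ Q) ∩ R| = 14.
|(P ∩ Q) △ R| = 16 + 66 − 28 = 54.00.

54.00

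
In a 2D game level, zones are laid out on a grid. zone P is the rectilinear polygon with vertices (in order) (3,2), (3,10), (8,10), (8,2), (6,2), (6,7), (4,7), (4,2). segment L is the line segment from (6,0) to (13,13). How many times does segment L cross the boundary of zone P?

2

The segment meets the boundary at (8,3.714), (7.077,2).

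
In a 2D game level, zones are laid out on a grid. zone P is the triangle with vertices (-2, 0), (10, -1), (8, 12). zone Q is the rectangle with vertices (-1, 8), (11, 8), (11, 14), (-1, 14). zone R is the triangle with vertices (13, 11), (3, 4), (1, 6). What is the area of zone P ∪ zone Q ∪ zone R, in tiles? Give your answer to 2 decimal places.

By inclusion–exclusion:
Individual areas: |zone P| = 77, |zone Q| = 72, |zone R| = 17.
|zone P∩zone Q| = 7.8974.
|zone P∩zone R| = 11.8098.
|zone Q∩zone R| = 3.8048.
|zone P∩zone Q∩zone R| = 1.5519.
|zone P ∪ zone Q ∪ zone R| = 166 − 23.512 + 1.5519 = 144.04.

144.04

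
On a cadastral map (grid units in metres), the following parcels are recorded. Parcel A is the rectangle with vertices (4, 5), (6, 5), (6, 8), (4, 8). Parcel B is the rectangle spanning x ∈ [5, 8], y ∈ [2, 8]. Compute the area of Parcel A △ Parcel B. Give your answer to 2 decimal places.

|Parcel A∩Parcel B|: x∈[5,6], y∈[5,8] → 1·3 = 3.
|Parcel A △ Parcel B| = |Parcel A| + |Parcel B| − 2·|Parcel A∩Parcel B| = 6 + 18 − 6 = 18.00.

18.00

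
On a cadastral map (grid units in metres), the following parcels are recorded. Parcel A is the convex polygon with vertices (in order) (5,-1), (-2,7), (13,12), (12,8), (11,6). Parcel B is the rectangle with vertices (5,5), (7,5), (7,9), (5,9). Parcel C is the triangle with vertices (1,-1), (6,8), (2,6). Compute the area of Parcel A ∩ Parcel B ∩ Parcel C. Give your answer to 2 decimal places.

0.65

The intersection is the polygon with vertices (5,7.5), (6,8), (5,6.2).
By the shoelace formula its area is 0.65.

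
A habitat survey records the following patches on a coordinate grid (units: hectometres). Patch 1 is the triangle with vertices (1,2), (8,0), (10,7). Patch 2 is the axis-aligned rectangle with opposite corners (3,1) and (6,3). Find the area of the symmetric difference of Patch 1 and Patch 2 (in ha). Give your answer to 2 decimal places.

|Patch 1| = 26.5, |Patch 2| = 6, |Patch 1∩Patch 2| = 5.6786.
|Patch 1 △ Patch 2| = |Patch 1| + |Patch 2| − 2·|Patch 1∩Patch 2| = 26.5 + 6 − 11.3571 = 21.14.

21.14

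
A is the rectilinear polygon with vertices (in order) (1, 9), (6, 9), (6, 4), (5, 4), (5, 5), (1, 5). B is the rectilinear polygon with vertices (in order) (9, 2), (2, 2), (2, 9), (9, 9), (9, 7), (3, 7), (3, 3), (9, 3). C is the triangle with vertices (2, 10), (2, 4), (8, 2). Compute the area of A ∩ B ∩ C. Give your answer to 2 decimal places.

5.00

The intersection is the polygon with vertices (3,7), (3,5), (2,5), (2,9), (2.75,9), (4.25,7).
By the shoelace formula its area is 5.00.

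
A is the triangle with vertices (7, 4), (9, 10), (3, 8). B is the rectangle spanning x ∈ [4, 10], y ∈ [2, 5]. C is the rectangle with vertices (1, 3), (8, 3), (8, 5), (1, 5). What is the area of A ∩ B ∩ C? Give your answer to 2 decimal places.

The intersection is the polygon with vertices (6,5), (7.333,5), (7,4).
By the shoelace formula its area is 0.67.

0.67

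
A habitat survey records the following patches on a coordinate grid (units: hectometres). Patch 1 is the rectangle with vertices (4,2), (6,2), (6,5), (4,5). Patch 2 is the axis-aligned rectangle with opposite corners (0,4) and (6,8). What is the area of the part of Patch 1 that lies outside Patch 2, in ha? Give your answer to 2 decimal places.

4.00

|Patch 1∩Patch 2|: x∈[4,6], y∈[4,5] → 2·1 = 2.
|Patch 1| = 6.
|Patch 1 ∖ Patch 2| = |Patch 1| − |Patch 1∩Patch 2| = 6 − 2 = 4.00.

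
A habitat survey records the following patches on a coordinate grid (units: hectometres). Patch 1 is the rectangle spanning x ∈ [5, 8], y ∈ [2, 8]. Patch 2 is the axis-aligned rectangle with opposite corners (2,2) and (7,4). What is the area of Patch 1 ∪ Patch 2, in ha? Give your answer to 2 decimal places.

By inclusion–exclusion:
Individual areas: |Patch 1| = 18, |Patch 2| = 10.
|Patch 1∩Patch 2|: x∈[5,7], y∈[2,4] → 2·2 = 4.
|Patch 1 ∪ Patch 2| = 28 − 4 = 24.00.

24.00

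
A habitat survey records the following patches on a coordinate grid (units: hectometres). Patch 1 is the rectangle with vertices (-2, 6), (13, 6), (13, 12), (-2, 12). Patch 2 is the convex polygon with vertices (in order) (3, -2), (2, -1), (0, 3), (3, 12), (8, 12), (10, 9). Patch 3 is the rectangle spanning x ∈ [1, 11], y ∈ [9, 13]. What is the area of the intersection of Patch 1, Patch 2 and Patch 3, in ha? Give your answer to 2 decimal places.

19.50

The intersection is the polygon with vertices (10,9), (2,9), (3,12), (8,12).
By the shoelace formula its area is 19.50.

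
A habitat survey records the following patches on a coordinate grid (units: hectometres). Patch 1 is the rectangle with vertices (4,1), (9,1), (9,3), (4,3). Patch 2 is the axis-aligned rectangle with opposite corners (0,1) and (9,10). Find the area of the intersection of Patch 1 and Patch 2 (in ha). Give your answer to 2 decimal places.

10.00

|Patch 1∩Patch 2|: x∈[4,9], y∈[1,3] → 5·2 = 10.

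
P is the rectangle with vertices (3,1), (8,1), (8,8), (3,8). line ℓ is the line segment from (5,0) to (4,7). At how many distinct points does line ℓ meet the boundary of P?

The segment meets the boundary at (4.857,1).

1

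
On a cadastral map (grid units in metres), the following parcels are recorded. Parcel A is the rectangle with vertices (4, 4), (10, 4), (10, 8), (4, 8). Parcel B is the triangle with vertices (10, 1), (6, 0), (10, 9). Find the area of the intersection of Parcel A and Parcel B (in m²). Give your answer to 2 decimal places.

The intersection is the polygon with vertices (10,4), (7.778,4), (9.556,8), (10,8).
By the shoelace formula its area is 5.33.

5.33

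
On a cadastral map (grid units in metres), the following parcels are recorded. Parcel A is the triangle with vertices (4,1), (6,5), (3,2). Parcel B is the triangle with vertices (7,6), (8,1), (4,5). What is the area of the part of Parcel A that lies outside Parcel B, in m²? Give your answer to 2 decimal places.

|Parcel A| = 3, |Parcel A∩Parcel B| = 0.3333.
|Parcel A ∖ Parcel B| = |Parcel A| − |Parcel A∩Parcel B| = 3 − 0.3333 = 2.67.

2.67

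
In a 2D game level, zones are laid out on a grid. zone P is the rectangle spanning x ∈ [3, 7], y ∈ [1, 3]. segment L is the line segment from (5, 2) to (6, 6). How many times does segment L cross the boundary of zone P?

The segment meets the boundary at (5.25,3).

1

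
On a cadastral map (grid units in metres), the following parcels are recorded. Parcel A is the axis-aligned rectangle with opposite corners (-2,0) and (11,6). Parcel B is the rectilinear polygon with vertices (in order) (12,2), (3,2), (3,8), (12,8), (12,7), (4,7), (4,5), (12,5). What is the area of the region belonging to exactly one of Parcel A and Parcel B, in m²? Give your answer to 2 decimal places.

66.00

|Parcel A| = 78, |Parcel B| = 38, |Parcel A∩Parcel B| = 25.
|Parcel A △ Parcel B| = |Parcel A| + |Parcel B| − 2·|Parcel A∩Parcel B| = 78 + 38 − 50 = 66.00.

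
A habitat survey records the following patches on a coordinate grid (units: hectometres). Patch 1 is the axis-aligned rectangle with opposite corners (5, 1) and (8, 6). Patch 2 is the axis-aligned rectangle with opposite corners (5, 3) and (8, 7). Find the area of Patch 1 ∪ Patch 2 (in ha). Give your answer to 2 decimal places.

18.00

By inclusion–exclusion:
Individual areas: |Patch 1| = 15, |Patch 2| = 12.
|Patch 1∩Patch 2|: x∈[5,8], y∈[3,6] → 3·3 = 9.
|Patch 1 ∪ Patch 2| = 27 − 9 = 18.00.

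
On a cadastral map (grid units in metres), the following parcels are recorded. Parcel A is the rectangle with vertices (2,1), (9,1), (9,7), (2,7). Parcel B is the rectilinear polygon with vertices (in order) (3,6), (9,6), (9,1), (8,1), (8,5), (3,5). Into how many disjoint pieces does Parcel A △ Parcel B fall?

1

Parcel A △ Parcel B is a single connected region.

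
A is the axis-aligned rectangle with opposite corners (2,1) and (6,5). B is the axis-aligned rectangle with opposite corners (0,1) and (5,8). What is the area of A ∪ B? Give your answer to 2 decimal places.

39.00

By inclusion–exclusion:
Individual areas: |A| = 16, |B| = 35.
|A∩B|: x∈[2,5], y∈[1,5] → 3·4 = 12.
|A ∪ B| = 51 − 12 = 39.00.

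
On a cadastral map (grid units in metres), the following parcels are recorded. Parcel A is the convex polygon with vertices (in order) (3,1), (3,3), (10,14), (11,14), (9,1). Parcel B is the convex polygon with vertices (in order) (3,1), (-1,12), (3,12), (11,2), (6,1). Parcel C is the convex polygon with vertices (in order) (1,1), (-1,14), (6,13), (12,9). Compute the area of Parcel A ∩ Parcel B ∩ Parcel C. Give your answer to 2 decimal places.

8.69

The intersection is the polygon with vertices (6.19,8.013), (7.828,5.965), (3,2.454), (3,3).
By the shoelace formula its area is 8.69.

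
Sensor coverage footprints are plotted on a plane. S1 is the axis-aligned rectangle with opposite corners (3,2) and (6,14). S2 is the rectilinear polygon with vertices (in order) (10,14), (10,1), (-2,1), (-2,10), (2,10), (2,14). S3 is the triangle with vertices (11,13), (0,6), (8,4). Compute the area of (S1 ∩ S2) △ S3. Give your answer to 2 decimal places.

|S1 ∩ S2| = 36.
|(S1 ∩ S2) ∩ S3| = 11.9659.
|(S1 ∩ S2) △ S3| = 36 + 39 − 23.9318 = 51.07.

51.07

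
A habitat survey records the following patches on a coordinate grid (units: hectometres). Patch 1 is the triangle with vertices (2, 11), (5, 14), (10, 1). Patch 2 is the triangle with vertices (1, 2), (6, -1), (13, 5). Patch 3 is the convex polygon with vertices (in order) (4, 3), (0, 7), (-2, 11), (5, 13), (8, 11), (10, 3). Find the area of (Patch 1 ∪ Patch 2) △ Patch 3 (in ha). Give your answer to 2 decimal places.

|Patch 1 ∪ Patch 2| = 51.0213.
|(Patch 1 ∪ Patch 2) ∩ Patch 3| = 27.3148.
|(Patch 1 ∪ Patch 2) △ Patch 3| = 51.0213 + 78 − 54.6296 = 74.39.

74.39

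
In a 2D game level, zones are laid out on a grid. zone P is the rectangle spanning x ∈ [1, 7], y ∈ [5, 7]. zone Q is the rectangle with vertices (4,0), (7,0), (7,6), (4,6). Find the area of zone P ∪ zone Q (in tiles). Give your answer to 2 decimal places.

27.00

By inclusion–exclusion:
Individual areas: |zone P| = 12, |zone Q| = 18.
|zone P∩zone Q|: x∈[4,7], y∈[5,6] → 3·1 = 3.
|zone P ∪ zone Q| = 30 − 3 = 27.00.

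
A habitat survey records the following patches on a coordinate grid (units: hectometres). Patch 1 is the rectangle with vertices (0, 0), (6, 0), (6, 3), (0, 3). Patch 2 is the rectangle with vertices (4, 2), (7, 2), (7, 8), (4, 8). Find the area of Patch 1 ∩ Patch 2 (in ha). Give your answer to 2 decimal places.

|Patch 1∩Patch 2|: x∈[4,6], y∈[2,3] → 2·1 = 2.

2.00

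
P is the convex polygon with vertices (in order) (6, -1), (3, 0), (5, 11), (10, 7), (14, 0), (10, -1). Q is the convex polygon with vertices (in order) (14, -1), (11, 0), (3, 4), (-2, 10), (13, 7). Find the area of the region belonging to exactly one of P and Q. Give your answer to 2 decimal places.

57.20

|P| = 77.5, |Q| = 81, |P∩Q| = 50.6515.
|P △ Q| = |P| + |Q| − 2·|P∩Q| = 77.5 + 81 − 101.3031 = 57.20.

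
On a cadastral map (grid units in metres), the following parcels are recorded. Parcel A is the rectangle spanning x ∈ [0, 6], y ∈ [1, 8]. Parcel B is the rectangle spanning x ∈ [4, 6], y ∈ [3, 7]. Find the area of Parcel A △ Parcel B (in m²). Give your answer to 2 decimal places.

34.00

|Parcel A∩Parcel B|: x∈[4,6], y∈[3,7] → 2·4 = 8.
|Parcel A △ Parcel B| = |Parcel A| + |Parcel B| − 2·|Parcel A∩Parcel B| = 42 + 8 − 16 = 34.00.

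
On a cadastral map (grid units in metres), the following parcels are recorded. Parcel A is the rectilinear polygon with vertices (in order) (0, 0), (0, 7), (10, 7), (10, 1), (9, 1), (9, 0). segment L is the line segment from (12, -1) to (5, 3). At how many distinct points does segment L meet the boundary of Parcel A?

1

The segment meets the boundary at (9,0.714).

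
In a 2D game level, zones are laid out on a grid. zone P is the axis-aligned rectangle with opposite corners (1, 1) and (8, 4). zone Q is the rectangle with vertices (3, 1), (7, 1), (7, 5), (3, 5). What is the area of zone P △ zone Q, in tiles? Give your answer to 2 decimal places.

|zone P∩zone Q|: x∈[3,7], y∈[1,4] → 4·3 = 12.
|zone P △ zone Q| = |zone P| + |zone Q| − 2·|zone P∩zone Q| = 21 + 16 − 24 = 13.00.

13.00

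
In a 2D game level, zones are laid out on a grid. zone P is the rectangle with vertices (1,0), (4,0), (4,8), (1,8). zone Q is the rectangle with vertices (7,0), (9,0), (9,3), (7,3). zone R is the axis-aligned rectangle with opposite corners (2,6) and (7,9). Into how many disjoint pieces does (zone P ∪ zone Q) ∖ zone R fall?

2

(zone P ∪ zone Q) ∖ zone R splits into 2 disjoint pieces (area 20, area 6).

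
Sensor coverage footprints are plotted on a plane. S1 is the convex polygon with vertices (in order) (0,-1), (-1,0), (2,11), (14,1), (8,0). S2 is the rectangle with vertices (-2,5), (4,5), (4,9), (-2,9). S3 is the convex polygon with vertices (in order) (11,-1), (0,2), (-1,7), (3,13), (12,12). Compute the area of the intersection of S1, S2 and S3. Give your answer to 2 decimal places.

12.36

The intersection is the polygon with vertices (4,9), (4,5), (0.364,5), (1.454,9).
By the shoelace formula its area is 12.36.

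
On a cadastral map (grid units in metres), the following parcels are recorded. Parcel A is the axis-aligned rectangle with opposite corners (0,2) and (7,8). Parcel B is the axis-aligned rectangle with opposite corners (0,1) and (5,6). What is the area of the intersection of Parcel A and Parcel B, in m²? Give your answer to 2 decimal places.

|Parcel A∩Parcel B|: x∈[0,5], y∈[2,6] → 5·4 = 20.

20.00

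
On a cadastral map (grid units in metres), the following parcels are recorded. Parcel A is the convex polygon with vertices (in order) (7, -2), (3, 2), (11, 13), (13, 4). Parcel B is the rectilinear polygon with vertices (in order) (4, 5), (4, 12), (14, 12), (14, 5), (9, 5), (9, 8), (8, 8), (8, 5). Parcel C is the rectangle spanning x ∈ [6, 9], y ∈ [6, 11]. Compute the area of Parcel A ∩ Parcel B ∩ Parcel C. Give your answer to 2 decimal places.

4.56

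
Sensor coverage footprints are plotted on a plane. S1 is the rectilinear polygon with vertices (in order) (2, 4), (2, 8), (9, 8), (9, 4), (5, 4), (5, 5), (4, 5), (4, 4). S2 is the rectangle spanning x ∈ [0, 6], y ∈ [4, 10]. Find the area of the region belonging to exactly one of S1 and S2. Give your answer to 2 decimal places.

33.00

|S1| = 27, |S2| = 36, |S1∩S2| = 15.
|S1 △ S2| = |S1| + |S2| − 2·|S1∩S2| = 27 + 36 − 30 = 33.00.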